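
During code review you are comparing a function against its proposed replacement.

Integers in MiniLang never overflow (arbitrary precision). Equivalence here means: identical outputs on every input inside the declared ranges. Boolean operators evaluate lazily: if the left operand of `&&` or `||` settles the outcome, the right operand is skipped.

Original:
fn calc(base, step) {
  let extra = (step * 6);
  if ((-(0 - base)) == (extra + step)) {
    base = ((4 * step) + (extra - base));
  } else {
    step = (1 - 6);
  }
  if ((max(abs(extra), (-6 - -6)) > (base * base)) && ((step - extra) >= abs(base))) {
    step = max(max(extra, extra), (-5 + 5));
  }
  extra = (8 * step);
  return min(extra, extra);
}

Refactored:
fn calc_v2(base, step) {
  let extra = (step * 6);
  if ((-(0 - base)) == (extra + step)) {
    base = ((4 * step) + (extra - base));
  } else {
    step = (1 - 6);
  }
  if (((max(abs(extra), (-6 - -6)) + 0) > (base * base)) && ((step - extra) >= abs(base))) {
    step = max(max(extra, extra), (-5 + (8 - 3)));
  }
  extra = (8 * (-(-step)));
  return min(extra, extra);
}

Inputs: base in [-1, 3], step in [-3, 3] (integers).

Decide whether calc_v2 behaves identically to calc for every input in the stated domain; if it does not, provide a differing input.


Changes here: constant usage differs, arithmetic usage differs; the full 35-point sweep finds no disagreement.
verdict: equivalent


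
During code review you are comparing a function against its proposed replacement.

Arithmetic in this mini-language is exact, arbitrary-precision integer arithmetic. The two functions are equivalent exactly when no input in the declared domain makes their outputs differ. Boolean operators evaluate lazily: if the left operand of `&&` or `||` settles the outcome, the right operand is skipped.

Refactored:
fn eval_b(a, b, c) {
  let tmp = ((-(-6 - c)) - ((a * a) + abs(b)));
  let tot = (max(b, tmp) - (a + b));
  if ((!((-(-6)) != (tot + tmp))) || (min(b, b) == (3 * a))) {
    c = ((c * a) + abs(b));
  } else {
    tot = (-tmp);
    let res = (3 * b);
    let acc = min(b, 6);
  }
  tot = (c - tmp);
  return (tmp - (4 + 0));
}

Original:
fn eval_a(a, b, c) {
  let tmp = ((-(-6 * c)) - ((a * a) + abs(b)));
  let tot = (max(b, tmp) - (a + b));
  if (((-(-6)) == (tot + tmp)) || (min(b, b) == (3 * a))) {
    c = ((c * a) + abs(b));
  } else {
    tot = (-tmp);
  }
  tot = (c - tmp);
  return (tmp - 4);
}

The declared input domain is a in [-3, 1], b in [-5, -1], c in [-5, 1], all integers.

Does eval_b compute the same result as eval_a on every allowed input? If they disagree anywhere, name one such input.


Try a=-3, b=-5, c=-5.
eval_a: tmp=-44, then tot=3, then (((-(-6)) == (tot + tmp)) || (min(b, b) == (3 * a))) is false, then tot=44, then tot=39, then returns -48
eval_b: tmp=-13, then tot=3, then ((!((-(-6)) != (tot + tmp))) || (min(b, b) == (3 * a))) is false, then tot=13, then res=-15, then acc=-5, then tot=8, then returns -17
-48 against -17: the behavior changed.
verdict: not equivalent; witness: a=-3, b=-5, c=-5


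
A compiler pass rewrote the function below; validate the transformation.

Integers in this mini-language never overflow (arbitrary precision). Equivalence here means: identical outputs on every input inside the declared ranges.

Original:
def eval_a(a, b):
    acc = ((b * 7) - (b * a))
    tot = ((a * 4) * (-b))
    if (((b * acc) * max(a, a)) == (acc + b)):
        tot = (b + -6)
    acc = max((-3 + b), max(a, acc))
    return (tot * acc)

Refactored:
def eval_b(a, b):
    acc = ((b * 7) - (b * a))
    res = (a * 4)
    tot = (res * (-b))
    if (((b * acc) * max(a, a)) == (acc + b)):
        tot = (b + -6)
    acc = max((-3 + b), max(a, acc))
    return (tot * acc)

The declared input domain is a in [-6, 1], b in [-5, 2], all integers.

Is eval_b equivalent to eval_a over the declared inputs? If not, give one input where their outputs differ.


Side by side, the visible changes include: local variable names differ; and statement counts differ.
Spot check at a=-3, b=-2 — eval_a: acc = -20; tot = -24; (((b * acc) * max(a, a)) == (acc + b)) -> false; acc = -3; return 72. eval_b: acc = -20; res = -12; tot = -24; (((b * acc) * max(a, a)) == (acc + b)) -> false; acc = -3; return 72. Both give 72.
Across all 64 domain points the two functions coincide.
verdict: equivalent


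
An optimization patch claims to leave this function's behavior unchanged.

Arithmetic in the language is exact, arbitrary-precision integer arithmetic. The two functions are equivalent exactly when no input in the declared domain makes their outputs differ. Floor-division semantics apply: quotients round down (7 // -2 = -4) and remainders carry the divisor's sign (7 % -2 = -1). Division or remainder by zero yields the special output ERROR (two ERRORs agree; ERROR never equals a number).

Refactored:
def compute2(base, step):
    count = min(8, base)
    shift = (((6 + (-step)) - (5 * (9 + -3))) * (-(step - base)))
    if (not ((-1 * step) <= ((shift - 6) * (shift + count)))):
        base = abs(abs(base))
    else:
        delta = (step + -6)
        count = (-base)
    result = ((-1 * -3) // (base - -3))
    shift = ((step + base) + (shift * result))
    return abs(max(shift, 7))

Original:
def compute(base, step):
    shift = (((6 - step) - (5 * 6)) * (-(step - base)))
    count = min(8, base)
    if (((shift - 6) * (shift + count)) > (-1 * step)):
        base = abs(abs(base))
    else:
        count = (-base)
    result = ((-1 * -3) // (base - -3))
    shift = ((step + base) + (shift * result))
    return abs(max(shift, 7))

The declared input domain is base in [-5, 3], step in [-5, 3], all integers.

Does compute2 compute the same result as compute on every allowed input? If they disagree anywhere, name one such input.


Take base=-5, step=3.
compute: shift becomes 216; next count becomes -5; next (((shift - 6) * (shift + count)) > (-1 * step)) evaluates to true; next base becomes 5; next result becomes 0; next shift becomes 8; next final value 8
compute2: count becomes -5; next shift becomes 216; next (not ((-1 * step) <= ((shift - 6) * (shift + count)))) evaluates to false; next delta becomes -3; next count becomes 5; next result becomes -2; next shift becomes -434; next final value 7
8 and 7 differ, so these are not the same function on this domain.
verdict: not equivalent; witness: base=-5, step=3


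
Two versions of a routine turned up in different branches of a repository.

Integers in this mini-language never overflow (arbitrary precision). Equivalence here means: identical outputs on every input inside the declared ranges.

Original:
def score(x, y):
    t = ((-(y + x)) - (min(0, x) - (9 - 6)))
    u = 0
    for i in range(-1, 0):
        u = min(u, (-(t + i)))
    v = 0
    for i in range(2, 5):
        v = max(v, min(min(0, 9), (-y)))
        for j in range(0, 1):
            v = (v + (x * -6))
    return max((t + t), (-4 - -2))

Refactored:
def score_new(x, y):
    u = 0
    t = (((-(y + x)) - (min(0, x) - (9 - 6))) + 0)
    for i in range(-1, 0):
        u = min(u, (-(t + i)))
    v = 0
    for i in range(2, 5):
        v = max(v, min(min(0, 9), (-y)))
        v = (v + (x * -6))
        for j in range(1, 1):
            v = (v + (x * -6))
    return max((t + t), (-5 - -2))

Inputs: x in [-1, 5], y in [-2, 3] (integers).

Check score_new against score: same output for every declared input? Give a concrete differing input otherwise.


At x=2, y=3: score gives -2, score_new gives -3.
verdict: not equivalent; witness: x=2, y=3


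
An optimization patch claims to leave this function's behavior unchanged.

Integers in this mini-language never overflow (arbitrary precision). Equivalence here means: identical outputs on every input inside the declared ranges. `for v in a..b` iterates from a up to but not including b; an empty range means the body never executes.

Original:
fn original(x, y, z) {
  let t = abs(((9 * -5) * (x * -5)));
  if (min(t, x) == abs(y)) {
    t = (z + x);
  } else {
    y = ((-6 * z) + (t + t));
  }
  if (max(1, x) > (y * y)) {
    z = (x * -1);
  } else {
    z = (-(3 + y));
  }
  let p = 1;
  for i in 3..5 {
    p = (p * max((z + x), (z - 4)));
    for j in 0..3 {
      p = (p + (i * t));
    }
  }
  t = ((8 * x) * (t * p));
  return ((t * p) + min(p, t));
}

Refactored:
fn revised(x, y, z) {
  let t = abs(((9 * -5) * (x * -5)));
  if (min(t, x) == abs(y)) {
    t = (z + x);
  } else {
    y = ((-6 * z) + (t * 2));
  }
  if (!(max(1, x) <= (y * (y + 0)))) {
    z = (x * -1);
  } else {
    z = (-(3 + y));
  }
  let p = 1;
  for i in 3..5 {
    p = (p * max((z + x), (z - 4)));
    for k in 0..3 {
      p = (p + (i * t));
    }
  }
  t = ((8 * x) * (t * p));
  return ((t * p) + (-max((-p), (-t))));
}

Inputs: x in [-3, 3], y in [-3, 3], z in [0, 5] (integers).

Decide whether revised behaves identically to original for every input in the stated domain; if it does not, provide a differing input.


Comparing the listings, the differences include: min/max/abs usage differs; also comparison usage differs; also constant usage differs; also arithmetic usage differs; also local variable names differ; also boolean connective usage differs.
Tracing x=1, y=3, z=1: original: t becomes 225; next (min(t, x) == abs(y)) evaluates to false; next y becomes 444; next (max(1, x) > (y * y)) evaluates to false; next z becomes -447; next p becomes 1; next at i=3:; next p becomes -446; next at j=0:; next p becomes 229; next at j=1:; next p becomes 904; next at j=2:; next p becomes 1579; next at i=4:; next p becomes -704234; next at j=0:; next p becomes -703334; next at j=1:; next p becomes -702434; next at j=2:; next p becomes -701534; next t becomes -1262761200; next final value 885868652919600 | revised: t becomes 225; next (min(t, x) == abs(y)) evaluates to false; next y becomes 444; next (!(max(1, x) <= (y * (y + 0)))) evaluates to false; next z becomes -447; next p becomes 1; next at i=3:; next p becomes -446; next at k=0:; next p becomes 229; next at k=1:; next p becomes 904; next at k=2:; next p becomes 1579; next at i=4:; next p becomes -704234; next at k=0:; next p becomes -703334; next at k=1:; next p becomes -702434; next at k=2:; next p becomes -701534; next t becomes -1262761200; next final value 885868652919600 — matching result 885868652919600.
Across all 294 domain points the two functions coincide.
verdict: equivalent


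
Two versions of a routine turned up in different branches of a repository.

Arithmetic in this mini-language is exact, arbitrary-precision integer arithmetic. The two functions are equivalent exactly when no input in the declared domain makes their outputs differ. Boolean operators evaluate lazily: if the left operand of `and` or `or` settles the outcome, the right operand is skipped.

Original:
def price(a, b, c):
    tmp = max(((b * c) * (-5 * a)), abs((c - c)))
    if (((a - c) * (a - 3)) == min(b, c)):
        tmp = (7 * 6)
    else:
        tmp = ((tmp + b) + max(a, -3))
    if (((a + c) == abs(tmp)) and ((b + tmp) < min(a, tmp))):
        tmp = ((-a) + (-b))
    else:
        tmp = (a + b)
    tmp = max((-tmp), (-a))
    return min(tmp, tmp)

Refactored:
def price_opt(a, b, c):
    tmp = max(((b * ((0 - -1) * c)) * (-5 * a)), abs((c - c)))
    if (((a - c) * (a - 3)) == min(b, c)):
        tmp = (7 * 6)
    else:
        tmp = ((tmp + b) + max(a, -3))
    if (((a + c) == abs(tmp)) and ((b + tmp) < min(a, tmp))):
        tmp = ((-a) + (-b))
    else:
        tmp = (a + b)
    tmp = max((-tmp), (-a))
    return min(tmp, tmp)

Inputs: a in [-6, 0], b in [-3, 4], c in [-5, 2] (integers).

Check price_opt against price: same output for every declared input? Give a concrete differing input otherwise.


The two versions differ — the changes include constant usage differs; also arithmetic usage differs.
One worked example (a=-6, b=-3, c=2) — price: tmp=0, then (((a - c) * (a - 3)) == min(b, c)) is false, then tmp=-6, then (((a + c) == abs(tmp)) and ((b + tmp) < min(a, tmp))) is false, then tmp=-9, then tmp=9, then returns 9; price_opt: tmp=0, then (((a - c) * (a - 3)) == min(b, c)) is false, then tmp=-6, then (((a + c) == abs(tmp)) and ((b + tmp) < min(a, tmp))) is false, then tmp=-9, then tmp=9, then returns 9; agreement on 9.
Checked all 448 inputs in the declared domain: the outputs agree on every one.
verdict: equivalent


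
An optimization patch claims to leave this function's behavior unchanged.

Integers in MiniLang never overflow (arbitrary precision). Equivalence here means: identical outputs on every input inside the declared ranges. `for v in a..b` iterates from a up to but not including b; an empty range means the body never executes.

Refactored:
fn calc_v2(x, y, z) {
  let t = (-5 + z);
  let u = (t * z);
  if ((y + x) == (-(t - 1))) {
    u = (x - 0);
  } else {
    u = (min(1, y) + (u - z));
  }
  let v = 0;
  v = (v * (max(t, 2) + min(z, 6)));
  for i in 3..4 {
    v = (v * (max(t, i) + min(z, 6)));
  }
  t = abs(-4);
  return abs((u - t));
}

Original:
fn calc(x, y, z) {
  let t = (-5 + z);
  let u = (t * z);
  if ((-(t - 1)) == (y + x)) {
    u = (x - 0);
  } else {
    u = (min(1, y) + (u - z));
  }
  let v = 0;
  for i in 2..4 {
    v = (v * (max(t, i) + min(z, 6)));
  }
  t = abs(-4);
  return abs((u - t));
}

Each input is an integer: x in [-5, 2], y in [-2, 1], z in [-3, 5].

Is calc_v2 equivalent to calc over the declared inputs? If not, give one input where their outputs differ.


Reading the diff, among the changes: constant usage differs; and min/max/abs usage differs; and loop structure differs; and arithmetic usage differs; and statement counts differ.
As a probe, take x=-1, y=-2, z=-2: calc runs t=-7, then u=14, then ((-(t - 1)) == (y + x)) is false, then u=14, then v=0, then (i=2), then v=0, then (i=3), then v=0, then t=4, then returns 10; calc_v2 runs t=-7, then u=14, then ((y + x) == (-(t - 1))) is false, then u=14, then v=0, then v=0, then (i=3), then v=0, then t=4, then returns 10; both end at 10.
An exhaustive pass over the 288 declared inputs shows identical outputs.
verdict: equivalent


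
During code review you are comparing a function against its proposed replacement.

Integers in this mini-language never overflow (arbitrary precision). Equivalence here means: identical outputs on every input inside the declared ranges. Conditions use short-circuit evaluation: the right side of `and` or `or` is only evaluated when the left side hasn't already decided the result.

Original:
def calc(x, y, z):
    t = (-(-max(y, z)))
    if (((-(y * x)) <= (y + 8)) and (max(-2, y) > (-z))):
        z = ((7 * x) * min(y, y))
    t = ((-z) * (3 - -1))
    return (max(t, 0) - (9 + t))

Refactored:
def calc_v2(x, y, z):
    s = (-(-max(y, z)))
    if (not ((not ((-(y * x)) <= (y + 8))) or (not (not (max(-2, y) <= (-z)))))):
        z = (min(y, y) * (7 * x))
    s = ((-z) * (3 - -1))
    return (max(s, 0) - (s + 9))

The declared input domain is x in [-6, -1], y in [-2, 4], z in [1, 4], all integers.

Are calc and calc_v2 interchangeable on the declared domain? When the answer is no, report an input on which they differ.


This is a faithful refactor — boolean connective usage differs; and comparison usage differs; and local variable names differ, but the computed results match everywhere.
One worked example (x=-6, y=-1, z=4) — calc: t becomes 4; next (((-(y * x)) <= (y + 8)) and (max(-2, y) > (-z))) evaluates to true; next z becomes 42; next t becomes -168; next final value 159; calc_v2: s becomes 4; next (not ((not ((-(y * x)) <= (y + 8))) or (not (not (max(-2, y) <= (-z)))))) evaluates to true; next z becomes 42; next s becomes -168; next final value 159; agreement on 159.
An exhaustive pass over the 168 declared inputs shows identical outputs.
verdict: equivalent


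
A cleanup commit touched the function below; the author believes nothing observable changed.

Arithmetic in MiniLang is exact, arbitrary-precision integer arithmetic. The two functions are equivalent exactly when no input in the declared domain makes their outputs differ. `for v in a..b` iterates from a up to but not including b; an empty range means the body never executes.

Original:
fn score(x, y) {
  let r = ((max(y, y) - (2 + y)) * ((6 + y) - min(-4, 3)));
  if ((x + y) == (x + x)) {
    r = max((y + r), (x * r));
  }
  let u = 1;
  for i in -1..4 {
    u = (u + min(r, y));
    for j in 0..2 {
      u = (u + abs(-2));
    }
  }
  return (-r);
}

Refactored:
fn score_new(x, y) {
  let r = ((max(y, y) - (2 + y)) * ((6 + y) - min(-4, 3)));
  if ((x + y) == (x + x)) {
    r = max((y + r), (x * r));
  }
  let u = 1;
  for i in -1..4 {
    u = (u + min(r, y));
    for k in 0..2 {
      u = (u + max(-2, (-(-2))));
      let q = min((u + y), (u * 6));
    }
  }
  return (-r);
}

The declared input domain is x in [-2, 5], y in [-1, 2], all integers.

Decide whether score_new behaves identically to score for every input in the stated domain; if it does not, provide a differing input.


Reading the diff, among the changes: arithmetic usage differs; also min/max/abs usage differs; also local variable names differ; also statement counts differ; also constant usage differs.
As a probe, take x=2, y=-1: score runs r := -18 | ((x + y) == (x + x)): false | u := 1 | iter i=-1: | u := -17 | iter j=0: | u := -15 | iter j=1: | u := -13 | iter i=0: | u := -31 | iter j=0: | u := -29 | iter j=1: | u := -27 | iter i=1: | u := -45 | iter j=0: | u := -43 | iter j=1: | u := -41 | iter i=2: | u := -59 | iter j=0: | u := -57 | iter j=1: | u := -55 | iter i=3: | u := -73 | iter j=0: | u := -71 | iter j=1: | u := -69 | result 18; score_new runs r := -18 | ((x + y) == (x + x)): false | u := 1 | iter i=-1: | u := -17 | iter k=0: | u := -15 | q := -90 | iter k=1: | u := -13 | q := -78 | iter i=0: | u := -31 | iter k=0: | u := -29 | q := -174 | iter k=1: | u := -27 | q := -162 | iter i=1: | u := -45 | iter k=0: | u := -43 | q := -258 | iter k=1: | u := -41 | q := -246 | iter i=2: | u := -59 | iter k=0: | u := -57 | q := -342 | iter k=1: | u := -55 | q := -330 | iter i=3: | u := -73 | iter k=0: | u := -71 | q := -426 | iter k=1: | u := -69 | q := -414 | result 18; both end at 18.
Across all 32 domain points the two functions coincide.
verdict: equivalent


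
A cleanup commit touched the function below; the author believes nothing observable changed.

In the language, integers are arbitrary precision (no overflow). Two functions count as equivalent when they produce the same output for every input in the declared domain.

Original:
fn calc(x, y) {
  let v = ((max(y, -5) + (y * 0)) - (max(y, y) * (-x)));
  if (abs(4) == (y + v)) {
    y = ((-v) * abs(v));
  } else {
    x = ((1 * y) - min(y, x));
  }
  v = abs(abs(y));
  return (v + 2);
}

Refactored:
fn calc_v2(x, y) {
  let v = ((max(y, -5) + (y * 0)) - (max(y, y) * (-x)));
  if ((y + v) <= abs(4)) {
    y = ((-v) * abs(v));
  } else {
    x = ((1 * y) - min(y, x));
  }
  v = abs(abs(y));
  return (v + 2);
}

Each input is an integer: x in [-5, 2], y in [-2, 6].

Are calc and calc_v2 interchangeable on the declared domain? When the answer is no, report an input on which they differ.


These are not equivalent — on x=-5, y=-1 the outputs split (3 vs 18).
calc: v=4, then (abs(4) == (y + v)) is false, then x=4, then v=1, then returns 3
calc_v2: v=4, then ((y + v) <= abs(4)) is true, then y=-16, then v=16, then returns 18
verdict: not equivalent; witness: x=-5, y=-1


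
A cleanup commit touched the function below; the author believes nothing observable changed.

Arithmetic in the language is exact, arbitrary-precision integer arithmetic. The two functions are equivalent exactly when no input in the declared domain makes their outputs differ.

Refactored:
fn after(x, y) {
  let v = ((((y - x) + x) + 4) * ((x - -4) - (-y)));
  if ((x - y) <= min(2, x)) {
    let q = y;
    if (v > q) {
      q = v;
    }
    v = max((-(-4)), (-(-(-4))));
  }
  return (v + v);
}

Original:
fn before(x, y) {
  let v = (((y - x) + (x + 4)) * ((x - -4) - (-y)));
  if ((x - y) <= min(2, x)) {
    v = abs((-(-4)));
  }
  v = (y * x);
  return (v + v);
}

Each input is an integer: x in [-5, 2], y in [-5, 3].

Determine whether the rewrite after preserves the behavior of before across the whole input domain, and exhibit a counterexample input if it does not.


Not equivalent: x=-5, y=-5 separates them (50 vs 12).
before: v := 6 | ((x - y) <= min(2, x)): false | v := 25 | result 50
after: v := 6 | ((x - y) <= min(2, x)): false | result 12
verdict: not equivalent; witness: x=-5, y=-5


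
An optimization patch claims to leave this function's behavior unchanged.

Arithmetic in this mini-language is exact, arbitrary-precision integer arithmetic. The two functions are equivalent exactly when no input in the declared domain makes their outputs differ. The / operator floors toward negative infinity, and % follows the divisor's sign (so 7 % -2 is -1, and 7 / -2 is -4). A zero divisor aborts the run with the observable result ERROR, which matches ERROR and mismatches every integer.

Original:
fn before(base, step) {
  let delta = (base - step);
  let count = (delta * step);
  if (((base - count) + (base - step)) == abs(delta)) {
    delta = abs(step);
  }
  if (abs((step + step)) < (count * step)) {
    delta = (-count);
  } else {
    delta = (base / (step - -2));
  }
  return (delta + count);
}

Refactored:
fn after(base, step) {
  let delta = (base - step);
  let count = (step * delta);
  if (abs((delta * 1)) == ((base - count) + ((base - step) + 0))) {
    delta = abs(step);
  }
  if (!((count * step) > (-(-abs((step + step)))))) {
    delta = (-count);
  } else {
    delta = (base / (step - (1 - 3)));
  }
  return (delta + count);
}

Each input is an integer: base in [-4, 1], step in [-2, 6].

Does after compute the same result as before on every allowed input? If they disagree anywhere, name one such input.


At base=-4, step=-2: before gives ERROR, after gives 0.
verdict: not equivalent; witness: base=-4, step=-2


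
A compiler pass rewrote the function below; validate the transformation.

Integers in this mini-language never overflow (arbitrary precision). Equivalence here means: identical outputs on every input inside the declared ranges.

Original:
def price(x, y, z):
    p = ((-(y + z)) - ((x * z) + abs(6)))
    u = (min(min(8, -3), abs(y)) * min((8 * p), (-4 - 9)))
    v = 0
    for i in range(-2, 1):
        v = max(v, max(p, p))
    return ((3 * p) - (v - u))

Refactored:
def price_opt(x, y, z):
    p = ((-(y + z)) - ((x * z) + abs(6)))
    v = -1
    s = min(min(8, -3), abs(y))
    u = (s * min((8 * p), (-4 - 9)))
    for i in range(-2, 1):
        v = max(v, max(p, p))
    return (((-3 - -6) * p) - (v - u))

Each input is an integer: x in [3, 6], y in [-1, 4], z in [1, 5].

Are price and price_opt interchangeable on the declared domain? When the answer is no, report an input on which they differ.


Take x=3, y=-1, z=1.
price: p=-9, then u=216, then v=0, then (i=-2), then v=0, then (i=-1), then v=0, then (i=0), then v=0, then returns 189
price_opt: p=-9, then v=-1, then s=-3, then u=216, then (i=-2), then v=-1, then (i=-1), then v=-1, then (i=0), then v=-1, then returns 190
189 vs 190 — the two versions disagree here.
verdict: not equivalent; witness: x=3, y=-1, z=1


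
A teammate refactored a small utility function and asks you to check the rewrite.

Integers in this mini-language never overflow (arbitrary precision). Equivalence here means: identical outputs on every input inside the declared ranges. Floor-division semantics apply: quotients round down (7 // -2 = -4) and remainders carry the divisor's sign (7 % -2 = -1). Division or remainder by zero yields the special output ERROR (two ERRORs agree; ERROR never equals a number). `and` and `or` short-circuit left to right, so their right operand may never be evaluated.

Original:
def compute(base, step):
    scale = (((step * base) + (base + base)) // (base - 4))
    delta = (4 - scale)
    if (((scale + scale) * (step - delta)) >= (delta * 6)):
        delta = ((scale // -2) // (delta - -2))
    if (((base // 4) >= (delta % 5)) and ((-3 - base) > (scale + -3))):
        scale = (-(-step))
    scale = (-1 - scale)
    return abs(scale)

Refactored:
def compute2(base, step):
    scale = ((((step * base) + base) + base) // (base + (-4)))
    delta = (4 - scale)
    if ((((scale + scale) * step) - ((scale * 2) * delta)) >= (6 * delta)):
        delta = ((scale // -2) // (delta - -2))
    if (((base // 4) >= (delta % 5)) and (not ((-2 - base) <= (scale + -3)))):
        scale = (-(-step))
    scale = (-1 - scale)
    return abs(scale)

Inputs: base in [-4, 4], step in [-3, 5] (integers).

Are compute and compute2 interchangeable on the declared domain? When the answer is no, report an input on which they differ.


Evaluate both at base=1, step=0.
compute: scale := -1 | delta := 5 | (((scale + scale) * (step - delta)) >= (delta * 6)): false | (((base // 4) >= (delta % 5)) and ((-3 - base) > (scale + -3))): false | scale := 0 | result 0
compute2: scale := -1 | delta := 5 | ((((scale + scale) * step) - ((scale * 2) * delta)) >= (6 * delta)): false | (((base // 4) >= (delta % 5)) and (not ((-2 - base) <= (scale + -3)))): true | scale := 0 | scale := -1 | result 1
0 vs 1 — the two versions disagree here.
verdict: not equivalent; witness: base=1, step=0


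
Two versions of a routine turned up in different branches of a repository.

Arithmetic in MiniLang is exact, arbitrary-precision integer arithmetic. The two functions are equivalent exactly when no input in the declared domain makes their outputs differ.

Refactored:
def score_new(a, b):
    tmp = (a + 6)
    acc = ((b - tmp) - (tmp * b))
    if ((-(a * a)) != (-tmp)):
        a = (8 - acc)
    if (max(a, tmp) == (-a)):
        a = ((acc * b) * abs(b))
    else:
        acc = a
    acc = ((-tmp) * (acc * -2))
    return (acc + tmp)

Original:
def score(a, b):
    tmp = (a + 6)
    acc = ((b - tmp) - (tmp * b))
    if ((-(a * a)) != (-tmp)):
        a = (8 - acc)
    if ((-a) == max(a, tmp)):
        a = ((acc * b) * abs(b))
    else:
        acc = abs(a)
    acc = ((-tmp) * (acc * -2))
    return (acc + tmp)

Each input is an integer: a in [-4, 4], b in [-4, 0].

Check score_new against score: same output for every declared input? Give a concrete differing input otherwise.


At a=-2, b=-4: score gives 20, score_new gives -12.
verdict: not equivalent; witness: a=-2, b=-4


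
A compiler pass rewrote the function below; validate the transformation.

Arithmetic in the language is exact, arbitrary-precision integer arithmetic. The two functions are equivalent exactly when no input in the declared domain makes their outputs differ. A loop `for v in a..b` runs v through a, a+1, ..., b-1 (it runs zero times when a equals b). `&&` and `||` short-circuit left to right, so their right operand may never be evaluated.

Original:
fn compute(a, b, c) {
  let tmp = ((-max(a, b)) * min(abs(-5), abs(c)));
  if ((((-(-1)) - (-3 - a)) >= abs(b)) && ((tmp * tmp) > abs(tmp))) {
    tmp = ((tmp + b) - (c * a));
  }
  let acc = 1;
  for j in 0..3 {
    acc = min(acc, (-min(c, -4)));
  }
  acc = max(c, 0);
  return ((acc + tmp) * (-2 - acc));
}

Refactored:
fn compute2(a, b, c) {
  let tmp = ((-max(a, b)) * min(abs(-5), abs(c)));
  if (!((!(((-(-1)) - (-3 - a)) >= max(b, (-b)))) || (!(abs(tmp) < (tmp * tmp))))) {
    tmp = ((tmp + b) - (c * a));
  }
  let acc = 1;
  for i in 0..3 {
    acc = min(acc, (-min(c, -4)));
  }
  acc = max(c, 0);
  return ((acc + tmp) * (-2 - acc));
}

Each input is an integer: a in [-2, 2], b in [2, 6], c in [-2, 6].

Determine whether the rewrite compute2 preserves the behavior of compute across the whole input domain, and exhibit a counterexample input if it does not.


Although boolean connective usage differs; and comparison usage differs; and min/max/abs usage differs; and local variable names differ, 225/225 inputs agree.
verdict: equivalent


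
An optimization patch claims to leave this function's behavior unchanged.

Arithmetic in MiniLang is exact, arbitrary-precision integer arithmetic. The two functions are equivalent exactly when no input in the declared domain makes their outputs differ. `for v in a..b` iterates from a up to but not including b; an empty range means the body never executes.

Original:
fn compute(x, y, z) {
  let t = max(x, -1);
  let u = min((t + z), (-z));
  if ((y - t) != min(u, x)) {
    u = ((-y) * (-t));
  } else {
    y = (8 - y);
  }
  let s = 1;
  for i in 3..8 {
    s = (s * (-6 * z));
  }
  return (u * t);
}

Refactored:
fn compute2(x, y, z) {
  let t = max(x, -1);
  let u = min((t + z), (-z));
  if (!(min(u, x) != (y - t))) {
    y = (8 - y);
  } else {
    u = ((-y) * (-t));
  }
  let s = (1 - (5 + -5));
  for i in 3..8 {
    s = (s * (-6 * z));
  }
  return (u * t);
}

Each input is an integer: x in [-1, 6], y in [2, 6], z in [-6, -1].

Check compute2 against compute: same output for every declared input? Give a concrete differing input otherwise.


Equivalent — the differences include constant usage differs; and boolean connective usage differs; and arithmetic usage differs, yet no declared input distinguishes the two.
As a probe, take x=3, y=2, z=-6: compute runs t = 3; u = -3; ((y - t) != min(u, x)) -> true; u = 6; s = 1; [i=3]; s = 36; [i=4]; s = 1296; [i=5]; s = 46656; [i=6]; s = 1679616; [i=7]; s = 60466176; return 18; compute2 runs t = 3; u = -3; (!(min(u, x) != (y - t))) -> false; u = 6; s = 1; [i=3]; s = 36; [i=4]; s = 1296; [i=5]; s = 46656; [i=6]; s = 1679616; [i=7]; s = 60466176; return 18; both end at 18.
Sweeping the whole domain (240 inputs) finds no disagreement.
verdict: equivalent


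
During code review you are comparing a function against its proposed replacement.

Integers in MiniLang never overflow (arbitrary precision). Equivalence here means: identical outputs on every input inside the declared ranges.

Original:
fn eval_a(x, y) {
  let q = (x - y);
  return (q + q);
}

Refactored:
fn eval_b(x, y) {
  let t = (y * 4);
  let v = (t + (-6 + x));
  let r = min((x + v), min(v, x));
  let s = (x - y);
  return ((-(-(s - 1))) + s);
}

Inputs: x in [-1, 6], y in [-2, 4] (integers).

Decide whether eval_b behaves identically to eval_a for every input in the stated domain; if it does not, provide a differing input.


Take x=-1, y=-2.
eval_a: q becomes 1; next final value 2
eval_b: t becomes -8; next v becomes -15; next r becomes -16; next s becomes 1; next final value 1
2 against 1: the behavior changed.
verdict: not equivalent; witness: x=-1, y=-2


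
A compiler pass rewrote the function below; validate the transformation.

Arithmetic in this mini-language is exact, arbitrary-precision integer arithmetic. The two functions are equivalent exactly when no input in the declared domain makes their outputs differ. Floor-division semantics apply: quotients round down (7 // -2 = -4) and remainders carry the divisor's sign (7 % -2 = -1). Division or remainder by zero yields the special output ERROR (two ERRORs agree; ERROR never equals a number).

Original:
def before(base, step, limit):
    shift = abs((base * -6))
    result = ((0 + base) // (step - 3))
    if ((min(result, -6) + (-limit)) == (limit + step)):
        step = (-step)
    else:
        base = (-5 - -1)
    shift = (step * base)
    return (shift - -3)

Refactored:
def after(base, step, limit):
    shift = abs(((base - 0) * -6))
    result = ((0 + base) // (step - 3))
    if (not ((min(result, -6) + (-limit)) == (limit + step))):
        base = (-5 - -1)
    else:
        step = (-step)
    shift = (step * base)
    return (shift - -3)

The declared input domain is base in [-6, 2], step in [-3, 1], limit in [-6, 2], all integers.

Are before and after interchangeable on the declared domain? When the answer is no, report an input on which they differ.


Although boolean connective usage differs; arithmetic usage differs; constant usage differs, 405/405 inputs agree.
verdict: equivalent


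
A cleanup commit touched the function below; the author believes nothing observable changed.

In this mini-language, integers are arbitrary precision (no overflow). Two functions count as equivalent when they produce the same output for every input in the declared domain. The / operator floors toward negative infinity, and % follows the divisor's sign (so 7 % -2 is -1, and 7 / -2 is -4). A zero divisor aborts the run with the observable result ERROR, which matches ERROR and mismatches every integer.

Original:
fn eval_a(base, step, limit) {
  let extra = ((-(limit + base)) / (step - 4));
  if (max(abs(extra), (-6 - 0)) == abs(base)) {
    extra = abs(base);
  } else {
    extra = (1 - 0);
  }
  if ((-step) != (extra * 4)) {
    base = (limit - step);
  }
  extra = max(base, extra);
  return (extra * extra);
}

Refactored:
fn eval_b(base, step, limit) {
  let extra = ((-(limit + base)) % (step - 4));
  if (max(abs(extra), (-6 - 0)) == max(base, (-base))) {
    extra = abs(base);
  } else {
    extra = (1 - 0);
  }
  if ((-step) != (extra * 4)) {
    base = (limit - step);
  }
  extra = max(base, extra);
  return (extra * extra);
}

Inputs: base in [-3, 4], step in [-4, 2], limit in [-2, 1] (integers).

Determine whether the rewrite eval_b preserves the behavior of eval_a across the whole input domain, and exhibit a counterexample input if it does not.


The rewrite breaks on base=-3, step=-4, limit=-2, where the results are 1 and 9.
eval_a: extra=-1, then (max(abs(extra), (-6 - 0)) == abs(base)) is false, then extra=1, then ((-step) != (extra * 4)) is false, then extra=1, then returns 1
eval_b: extra=-3, then (max(abs(extra), (-6 - 0)) == max(base, (-base))) is true, then extra=3, then ((-step) != (extra * 4)) is true, then base=2, then extra=3, then returns 9
verdict: not equivalent; witness: base=-3, step=-4, limit=-2


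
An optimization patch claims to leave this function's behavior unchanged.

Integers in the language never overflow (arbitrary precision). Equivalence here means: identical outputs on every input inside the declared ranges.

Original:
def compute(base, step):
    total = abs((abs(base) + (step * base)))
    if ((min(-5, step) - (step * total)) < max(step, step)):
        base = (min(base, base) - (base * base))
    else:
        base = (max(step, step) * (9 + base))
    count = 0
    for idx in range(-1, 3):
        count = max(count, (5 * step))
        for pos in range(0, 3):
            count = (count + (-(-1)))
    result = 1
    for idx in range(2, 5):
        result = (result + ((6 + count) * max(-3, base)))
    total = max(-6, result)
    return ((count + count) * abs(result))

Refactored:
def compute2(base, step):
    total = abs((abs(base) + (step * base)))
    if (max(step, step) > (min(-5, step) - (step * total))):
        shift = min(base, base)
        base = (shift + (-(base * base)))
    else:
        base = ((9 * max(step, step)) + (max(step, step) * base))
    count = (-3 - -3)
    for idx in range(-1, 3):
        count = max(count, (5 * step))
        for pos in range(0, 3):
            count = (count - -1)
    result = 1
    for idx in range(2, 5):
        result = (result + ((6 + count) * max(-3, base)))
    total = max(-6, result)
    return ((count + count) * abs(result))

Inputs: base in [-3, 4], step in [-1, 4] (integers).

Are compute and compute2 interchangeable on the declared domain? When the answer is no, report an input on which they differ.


The two are interchangeable: min/max/abs usage differs, arithmetic usage differs, local variable names differ, statement counts differ, comparison usage differs, constant usage differs, and every declared input agrees.
As a probe, take base=2, step=0: compute runs total := 2 | ((min(-5, step) - (step * total)) < max(step, step)): true | base := -2 | count := 0 | iter idx=-1: | count := 0 | iter pos=0: | count := 1 | iter pos=1: | count := 2 | iter pos=2: | count := 3 | iter idx=0: | count := 3 | iter pos=0: | count := 4 | iter pos=1: | count := 5 | iter pos=2: | count := 6 | iter idx=1: | count := 6 | iter pos=0: | count := 7 | iter pos=1: | count := 8 | iter pos=2: | count := 9 | iter idx=2: | count := 9 | iter pos=0: | count := 10 | iter pos=1: | count := 11 | iter pos=2: | count := 12 | result := 1 | iter idx=2: | result := -35 | iter idx=3: | result := -71 | iter idx=4: | result := -107 | total := -6 | result 2568; compute2 runs total := 2 | (max(step, step) > (min(-5, step) - (step * total))): true | shift := 2 | base := -2 | count := 0 | iter idx=-1: | count := 0 | iter pos=0: | count := 1 | iter pos=1: | count := 2 | iter pos=2: | count := 3 | iter idx=0: | count := 3 | iter pos=0: | count := 4 | iter pos=1: | count := 5 | iter pos=2: | count := 6 | iter idx=1: | count := 6 | iter pos=0: | count := 7 | iter pos=1: | count := 8 | iter pos=2: | count := 9 | iter idx=2: | count := 9 | iter pos=0: | count := 10 | iter pos=1: | count := 11 | iter pos=2: | count := 12 | result := 1 | iter idx=2: | result := -35 | iter idx=3: | result := -71 | iter idx=4: | result := -107 | total := -6 | result 2568; both end at 2568.
An exhaustive pass over the 48 declared inputs shows identical outputs.
verdict: equivalent


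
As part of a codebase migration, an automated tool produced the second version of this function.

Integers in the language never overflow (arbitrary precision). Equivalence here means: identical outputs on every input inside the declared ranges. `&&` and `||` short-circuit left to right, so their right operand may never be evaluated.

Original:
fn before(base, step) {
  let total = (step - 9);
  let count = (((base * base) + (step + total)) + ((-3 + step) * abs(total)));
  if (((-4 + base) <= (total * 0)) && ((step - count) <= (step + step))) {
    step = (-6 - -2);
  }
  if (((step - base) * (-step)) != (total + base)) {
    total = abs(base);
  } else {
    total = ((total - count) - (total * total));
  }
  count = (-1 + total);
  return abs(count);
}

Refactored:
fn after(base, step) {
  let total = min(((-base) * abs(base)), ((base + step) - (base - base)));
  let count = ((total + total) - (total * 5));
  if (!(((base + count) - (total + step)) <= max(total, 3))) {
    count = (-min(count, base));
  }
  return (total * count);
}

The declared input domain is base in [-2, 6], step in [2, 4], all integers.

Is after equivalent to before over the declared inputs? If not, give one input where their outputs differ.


Input base=-2, step=2: 1 from before versus 0 from after.
verdict: not equivalent; witness: base=-2, step=2


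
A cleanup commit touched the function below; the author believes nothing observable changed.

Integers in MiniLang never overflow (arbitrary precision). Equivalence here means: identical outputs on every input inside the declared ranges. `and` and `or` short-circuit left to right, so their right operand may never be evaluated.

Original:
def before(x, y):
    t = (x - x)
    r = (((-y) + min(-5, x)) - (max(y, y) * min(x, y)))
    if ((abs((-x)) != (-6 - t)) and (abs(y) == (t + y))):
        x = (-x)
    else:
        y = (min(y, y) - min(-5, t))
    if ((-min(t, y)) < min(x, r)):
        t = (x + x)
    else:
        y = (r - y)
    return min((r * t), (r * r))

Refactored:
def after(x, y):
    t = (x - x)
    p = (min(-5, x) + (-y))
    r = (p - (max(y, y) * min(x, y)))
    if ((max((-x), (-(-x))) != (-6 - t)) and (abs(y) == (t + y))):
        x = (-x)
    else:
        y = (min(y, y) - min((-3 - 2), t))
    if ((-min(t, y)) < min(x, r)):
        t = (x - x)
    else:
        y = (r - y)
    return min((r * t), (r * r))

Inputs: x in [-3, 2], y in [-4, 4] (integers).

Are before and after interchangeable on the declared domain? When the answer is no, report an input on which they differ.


There is a counterexample at x=-3, y=3: 1 on one side, 0 on the other.
before: t = 0; r = 1; ((abs((-x)) != (-6 - t)) and (abs(y) == (t + y))) -> true; x = 3; ((-min(t, y)) < min(x, r)) -> true; t = 6; return 1
after: t = 0; p = -8; r = 1; ((max((-x), (-(-x))) != (-6 - t)) and (abs(y) == (t + y))) -> true; x = 3; ((-min(t, y)) < min(x, r)) -> true; t = 0; return 0
verdict: not equivalent; witness: x=-3, y=3


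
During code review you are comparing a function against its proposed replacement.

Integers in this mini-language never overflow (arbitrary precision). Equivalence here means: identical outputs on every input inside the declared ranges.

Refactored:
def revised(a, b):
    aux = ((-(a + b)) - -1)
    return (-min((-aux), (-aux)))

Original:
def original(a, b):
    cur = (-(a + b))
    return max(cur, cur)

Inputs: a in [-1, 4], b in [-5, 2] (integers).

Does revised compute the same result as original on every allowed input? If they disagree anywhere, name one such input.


Run the pair on a=-1, b=-5.
original: cur = 6; return 6
revised: aux = 7; return 7
6 and 7 differ, so these are not the same function on this domain.
verdict: not equivalent; witness: a=-1, b=-5
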